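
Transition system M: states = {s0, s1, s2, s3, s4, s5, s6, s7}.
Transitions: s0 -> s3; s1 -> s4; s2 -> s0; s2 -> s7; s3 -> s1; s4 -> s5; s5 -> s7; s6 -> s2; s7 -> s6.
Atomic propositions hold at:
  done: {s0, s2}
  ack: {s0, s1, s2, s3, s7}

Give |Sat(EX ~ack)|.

Sat(~ack) = {s4, s5, s6}
Sat(EX ~ack) = {s : some successor in {s4, s5, s6}} = {s1, s4, s7}
|Sat(EX ~ack)| = |{s1, s4, s7}| = 3.

3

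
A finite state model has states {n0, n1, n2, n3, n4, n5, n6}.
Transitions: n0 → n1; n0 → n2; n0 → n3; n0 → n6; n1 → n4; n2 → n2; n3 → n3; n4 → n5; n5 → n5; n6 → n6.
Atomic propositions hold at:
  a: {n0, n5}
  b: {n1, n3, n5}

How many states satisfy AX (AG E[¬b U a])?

Sat(¬b) = {n0, n2, n4, n6}
E[¬b U a]: least fixpoint, start Z0 = Sat(a) = {n0, n5}, add states in Sat(¬b) with some successor in Z. Z1 = {n0, n4, n5}; fixed.
Sat(E[¬b U a]) = {n0, n4, n5}
AG E[¬b U a]: greatest fixpoint, start Z0 = {n0, n4, n5}, keep only states in Sat with every successor in Z. Z1 = {n4, n5}; fixed.
Sat(AG E[¬b U a]) = {n4, n5}
Sat(AX (AG E[¬b U a])) = {s : every successor in {n4, n5}} = {n1, n4, n5}
|Sat(AX (AG E[¬b U a]))| = |{n1, n4, n5}| = 3.

3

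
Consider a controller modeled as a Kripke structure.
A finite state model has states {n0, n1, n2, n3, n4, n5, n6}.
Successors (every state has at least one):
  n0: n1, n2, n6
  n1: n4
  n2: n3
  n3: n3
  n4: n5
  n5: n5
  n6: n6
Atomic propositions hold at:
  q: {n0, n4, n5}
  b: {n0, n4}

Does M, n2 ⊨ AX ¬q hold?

Sat(¬q) = {n1, n2, n3, n6}
Sat(AX ¬q) = {s : every successor in {n1, n2, n3, n6}} = {n0, n2, n3, n6}
n2 ∈ Sat(AX ¬q) = {n0, n2, n3, n6}, so the formula holds at n2.

Yes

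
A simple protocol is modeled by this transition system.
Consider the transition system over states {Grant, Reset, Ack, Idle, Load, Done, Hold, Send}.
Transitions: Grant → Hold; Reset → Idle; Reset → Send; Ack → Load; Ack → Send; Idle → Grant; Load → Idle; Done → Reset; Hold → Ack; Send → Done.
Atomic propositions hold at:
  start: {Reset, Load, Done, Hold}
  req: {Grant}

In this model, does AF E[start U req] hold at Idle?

Yes

E[start U req]: least fixpoint, start Z0 = Sat(req) = {Grant}, add states in Sat(start) with some successor in Z. Already a fixed point.
Sat(E[start U req]) = {Grant}
AF E[start U req]: least fixpoint, start Z0 = {Grant}, add states with every successor in Z. Z1 = {Grant, Idle}; Z2 = {Grant, Idle, Load}; fixed.
Sat(AF E[start U req]) = {Grant, Idle, Load}
Idle ∈ Sat(AF E[start U req]) = {Grant, Idle, Load}, so the formula holds at Idle.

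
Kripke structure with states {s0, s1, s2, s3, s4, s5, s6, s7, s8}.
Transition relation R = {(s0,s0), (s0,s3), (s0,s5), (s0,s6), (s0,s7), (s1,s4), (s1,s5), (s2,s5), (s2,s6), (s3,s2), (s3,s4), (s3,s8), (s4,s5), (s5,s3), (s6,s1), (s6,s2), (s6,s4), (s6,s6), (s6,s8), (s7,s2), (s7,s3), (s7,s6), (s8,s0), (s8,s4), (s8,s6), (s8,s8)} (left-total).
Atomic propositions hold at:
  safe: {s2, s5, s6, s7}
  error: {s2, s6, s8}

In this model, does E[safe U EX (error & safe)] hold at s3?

Sat(error & safe) = {s2, s6}
Sat(EX (error & safe)) = {s : some successor in {s2, s6}} = {s0, s2, s3, s6, s7, s8}
E[safe U EX (error & safe)]: least fixpoint, start Z0 = Sat(EX (error & safe)) = {s0, s2, s3, s6, s7, s8}, add states in Sat(safe) with some successor in Z. Z1 = {s0, s2, s3, s5, s6, s7, s8}; fixed.
Sat(E[safe U EX (error & safe)]) = {s0, s2, s3, s5, s6, s7, s8}
s3 ∈ Sat(E[safe U EX (error & safe)]) = {s0, s2, s3, s5, s6, s7, s8}, so the formula holds at s3.

Yes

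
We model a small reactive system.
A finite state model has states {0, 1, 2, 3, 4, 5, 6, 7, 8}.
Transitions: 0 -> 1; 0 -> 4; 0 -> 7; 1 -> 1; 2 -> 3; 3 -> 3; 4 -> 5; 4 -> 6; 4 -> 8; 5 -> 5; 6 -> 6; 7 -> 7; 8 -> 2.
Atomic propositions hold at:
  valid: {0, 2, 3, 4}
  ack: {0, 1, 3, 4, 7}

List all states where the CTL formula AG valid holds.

{2, 3}

AG valid: greatest fixpoint, start Z0 = {0, 2, 3, 4}, keep only states in Sat with every successor in Z. Z1 = {2, 3}; fixed.
Sat(AG valid) = {2, 3}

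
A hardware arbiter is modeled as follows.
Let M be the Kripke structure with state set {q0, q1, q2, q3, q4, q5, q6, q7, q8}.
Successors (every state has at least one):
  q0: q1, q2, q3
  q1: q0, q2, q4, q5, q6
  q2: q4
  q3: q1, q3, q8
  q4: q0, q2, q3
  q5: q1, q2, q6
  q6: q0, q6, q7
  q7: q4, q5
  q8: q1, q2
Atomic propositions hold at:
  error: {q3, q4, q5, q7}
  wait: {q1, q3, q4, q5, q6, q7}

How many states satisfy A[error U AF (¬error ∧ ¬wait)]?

3

Sat(¬error) = {q0, q1, q2, q6, q8}
Sat(¬wait) = {q0, q2, q8}
Sat(¬error ∧ ¬wait) = {q0, q2, q8}
AF (¬error ∧ ¬wait): least fixpoint, start Z0 = {q0, q2, q8}, add states with every successor in Z. Already a fixed point.
Sat(AF (¬error ∧ ¬wait)) = {q0, q2, q8}
A[error U AF (¬error ∧ ¬wait)]: least fixpoint, start Z0 = Sat(AF (¬error ∧ ¬wait)) = {q0, q2, q8}, add states in Sat(error) with every successor in Z. Already a fixed point.
Sat(A[error U AF (¬error ∧ ¬wait)]) = {q0, q2, q8}
|Sat(A[error U AF (¬error ∧ ¬wait)])| = |{q0, q2, q8}| = 3.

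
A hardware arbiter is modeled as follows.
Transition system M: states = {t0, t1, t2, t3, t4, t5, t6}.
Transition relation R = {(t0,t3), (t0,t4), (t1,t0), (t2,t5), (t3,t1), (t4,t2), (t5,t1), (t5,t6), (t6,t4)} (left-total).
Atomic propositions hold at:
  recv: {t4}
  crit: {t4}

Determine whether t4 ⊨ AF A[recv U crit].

Yes

A[recv U crit]: least fixpoint, start Z0 = Sat(crit) = {t4}, add states in Sat(recv) with every successor in Z. Already a fixed point.
Sat(A[recv U crit]) = {t4}
AF A[recv U crit]: least fixpoint, start Z0 = {t4}, add states with every successor in Z. Z1 = {t4, t6}; fixed.
Sat(AF A[recv U crit]) = {t4, t6}
t4 ∈ Sat(AF A[recv U crit]) = {t4, t6}, so the formula holds at t4.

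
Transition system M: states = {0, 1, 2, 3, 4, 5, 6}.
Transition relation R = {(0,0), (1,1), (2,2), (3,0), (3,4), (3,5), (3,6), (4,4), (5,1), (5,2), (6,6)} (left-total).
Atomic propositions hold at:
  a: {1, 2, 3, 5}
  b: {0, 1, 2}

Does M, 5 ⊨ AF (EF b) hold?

EF b: least fixpoint, start Z0 = {0, 1, 2}, add states with some successor in Z. Z1 = {0, 1, 2, 3, 5}; fixed.
Sat(EF b) = {0, 1, 2, 3, 5}
AF (EF b): least fixpoint, start Z0 = {0, 1, 2, 3, 5}, add states with every successor in Z. Already a fixed point.
Sat(AF (EF b)) = {0, 1, 2, 3, 5}
5 ∈ Sat(AF (EF b)) = {0, 1, 2, 3, 5}, so the formula holds at 5.

Yes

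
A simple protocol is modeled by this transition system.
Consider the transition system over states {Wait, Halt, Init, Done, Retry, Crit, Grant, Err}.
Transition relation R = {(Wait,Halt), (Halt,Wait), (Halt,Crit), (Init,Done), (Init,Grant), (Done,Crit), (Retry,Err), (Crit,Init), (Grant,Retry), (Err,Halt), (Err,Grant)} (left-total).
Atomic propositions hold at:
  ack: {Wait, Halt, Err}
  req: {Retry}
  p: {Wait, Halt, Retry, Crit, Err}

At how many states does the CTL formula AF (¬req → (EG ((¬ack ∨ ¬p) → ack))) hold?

Sat(¬req) = {Wait, Halt, Init, Done, Crit, Grant, Err}
Sat(¬ack) = {Init, Done, Retry, Crit, Grant}
Sat(¬p) = {Init, Done, Grant}
Sat(¬ack ∨ ¬p) = {Init, Done, Retry, Crit, Grant}
Sat((¬ack ∨ ¬p) → ack) = {Wait, Halt, Err}
EG ((¬ack ∨ ¬p) → ack): greatest fixpoint, start Z0 = {Wait, Halt, Err}, keep only states in Sat with some successor in Z. Already a fixed point.
Sat(EG ((¬ack ∨ ¬p) → ack)) = {Wait, Halt, Err}
Sat(¬req → (EG ((¬ack ∨ ¬p) → ack))) = {Wait, Halt, Retry, Err}
AF (¬req → (EG ((¬ack ∨ ¬p) → ack))): least fixpoint, start Z0 = {Wait, Halt, Retry, Err}, add states with every successor in Z. Z1 = {Wait, Halt, Retry, Grant, Err}; fixed.
Sat(AF (¬req → (EG ((¬ack ∨ ¬p) → ack)))) = {Wait, Halt, Retry, Grant, Err}
|Sat(AF (¬req → (EG ((¬ack ∨ ¬p) → ack))))| = |{Wait, Halt, Retry, Grant, Err}| = 5.

5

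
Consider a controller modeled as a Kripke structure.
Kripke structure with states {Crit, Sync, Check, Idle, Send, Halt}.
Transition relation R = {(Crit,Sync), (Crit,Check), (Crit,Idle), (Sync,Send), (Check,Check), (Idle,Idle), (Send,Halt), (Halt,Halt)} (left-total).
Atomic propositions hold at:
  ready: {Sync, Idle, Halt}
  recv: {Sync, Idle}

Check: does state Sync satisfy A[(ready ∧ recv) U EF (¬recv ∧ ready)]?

Sat(ready ∧ recv) = {Sync, Idle}
Sat(¬recv) = {Crit, Check, Send, Halt}
Sat(¬recv ∧ ready) = {Halt}
EF (¬recv ∧ ready): least fixpoint, start Z0 = {Halt}, add states with some successor in Z. Z1 = {Send, Halt}; Z2 = {Sync, Send, Halt}; Z3 = {Crit, Sync, Send, Halt}; fixed.
Sat(EF (¬recv ∧ ready)) = {Crit, Sync, Send, Halt}
A[(ready ∧ recv) U EF (¬recv ∧ ready)]: least fixpoint, start Z0 = Sat(EF (¬recv ∧ ready)) = {Crit, Sync, Send, Halt}, add states in Sat(ready ∧ recv) with every successor in Z. Already a fixed point.
Sat(A[(ready ∧ recv) U EF (¬recv ∧ ready)]) = {Crit, Sync, Send, Halt}
Sync ∈ Sat(A[(ready ∧ recv) U EF (¬recv ∧ ready)]) = {Crit, Sync, Send, Halt}, so the formula holds at Sync.

Yes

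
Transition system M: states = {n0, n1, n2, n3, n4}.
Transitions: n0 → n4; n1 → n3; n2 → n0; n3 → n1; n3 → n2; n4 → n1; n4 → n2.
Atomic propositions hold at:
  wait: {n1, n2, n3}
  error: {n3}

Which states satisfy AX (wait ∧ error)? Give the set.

{n1}

Sat(wait ∧ error) = {n3}
Sat(AX (wait ∧ error)) = {s : every successor in {n3}} = {n1}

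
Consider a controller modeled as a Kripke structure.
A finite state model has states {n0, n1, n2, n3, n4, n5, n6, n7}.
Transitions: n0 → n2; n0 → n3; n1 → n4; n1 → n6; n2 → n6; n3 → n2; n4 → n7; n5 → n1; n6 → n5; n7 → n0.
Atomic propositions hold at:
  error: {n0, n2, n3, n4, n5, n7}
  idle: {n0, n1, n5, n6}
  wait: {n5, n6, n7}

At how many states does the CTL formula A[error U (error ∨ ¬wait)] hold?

Sat(¬wait) = {n0, n1, n2, n3, n4}
Sat(error ∨ ¬wait) = {n0, n1, n2, n3, n4, n5, n7}
A[error U (error ∨ ¬wait)]: least fixpoint, start Z0 = Sat((error ∨ ¬wait)) = {n0, n1, n2, n3, n4, n5, n7}, add states in Sat(error) with every successor in Z. Already a fixed point.
Sat(A[error U (error ∨ ¬wait)]) = {n0, n1, n2, n3, n4, n5, n7}
|Sat(A[error U (error ∨ ¬wait)])| = |{n0, n1, n2, n3, n4, n5, n7}| = 7.

7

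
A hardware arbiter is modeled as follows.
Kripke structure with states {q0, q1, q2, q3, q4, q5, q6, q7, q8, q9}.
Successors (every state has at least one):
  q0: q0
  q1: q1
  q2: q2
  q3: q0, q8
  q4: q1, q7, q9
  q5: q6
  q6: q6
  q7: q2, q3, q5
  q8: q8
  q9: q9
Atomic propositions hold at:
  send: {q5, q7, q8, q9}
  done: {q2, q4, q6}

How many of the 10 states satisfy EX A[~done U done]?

Sat(~done) = {q0, q1, q3, q5, q7, q8, q9}
A[~done U done]: least fixpoint, start Z0 = Sat(done) = {q2, q4, q6}, add states in Sat(~done) with every successor in Z. Z1 = {q2, q4, q5, q6}; fixed.
Sat(A[~done U done]) = {q2, q4, q5, q6}
Sat(EX A[~done U done]) = {s : some successor in {q2, q4, q5, q6}} = {q2, q5, q6, q7}
|Sat(EX A[~done U done])| = |{q2, q5, q6, q7}| = 4.

4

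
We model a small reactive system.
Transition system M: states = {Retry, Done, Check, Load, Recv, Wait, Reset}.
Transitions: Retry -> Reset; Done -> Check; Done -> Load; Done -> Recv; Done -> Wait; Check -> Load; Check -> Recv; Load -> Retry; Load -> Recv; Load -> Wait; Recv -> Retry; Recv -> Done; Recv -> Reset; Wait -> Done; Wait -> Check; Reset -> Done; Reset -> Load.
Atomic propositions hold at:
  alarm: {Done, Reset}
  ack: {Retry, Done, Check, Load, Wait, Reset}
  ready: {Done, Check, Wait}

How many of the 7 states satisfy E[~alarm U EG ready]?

5

Sat(~alarm) = {Retry, Check, Load, Recv, Wait}
EG ready: greatest fixpoint, start Z0 = {Done, Check, Wait}, keep only states in Sat with some successor in Z. Z1 = {Done, Wait}; fixed.
Sat(EG ready) = {Done, Wait}
E[~alarm U EG ready]: least fixpoint, start Z0 = Sat(EG ready) = {Done, Wait}, add states in Sat(~alarm) with some successor in Z. Z1 = {Done, Load, Recv, Wait}; Z2 = {Done, Check, Load, Recv, Wait}; fixed.
Sat(E[~alarm U EG ready]) = {Done, Check, Load, Recv, Wait}
|Sat(E[~alarm U EG ready])| = |{Done, Check, Load, Recv, Wait}| = 5.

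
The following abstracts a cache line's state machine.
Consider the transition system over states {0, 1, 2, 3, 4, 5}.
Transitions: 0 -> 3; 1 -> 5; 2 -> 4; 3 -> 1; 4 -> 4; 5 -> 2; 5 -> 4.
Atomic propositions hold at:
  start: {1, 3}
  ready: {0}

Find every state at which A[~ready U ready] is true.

Sat(~ready) = {1, 2, 3, 4, 5}
A[~ready U ready]: least fixpoint, start Z0 = Sat(ready) = {0}, add states in Sat(~ready) with every successor in Z. Already a fixed point.
Sat(A[~ready U ready]) = {0}

{0}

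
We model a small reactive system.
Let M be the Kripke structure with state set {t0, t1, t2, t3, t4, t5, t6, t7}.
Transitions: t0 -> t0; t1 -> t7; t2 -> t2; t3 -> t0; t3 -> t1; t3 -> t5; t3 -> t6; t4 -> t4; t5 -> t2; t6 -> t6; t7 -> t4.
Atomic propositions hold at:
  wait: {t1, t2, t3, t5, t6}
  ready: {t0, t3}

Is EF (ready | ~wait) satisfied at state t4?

Sat(~wait) = {t0, t4, t7}
Sat(ready | ~wait) = {t0, t3, t4, t7}
EF (ready | ~wait): least fixpoint, start Z0 = {t0, t3, t4, t7}, add states with some successor in Z. Z1 = {t0, t1, t3, t4, t7}; fixed.
Sat(EF (ready | ~wait)) = {t0, t1, t3, t4, t7}
t4 ∈ Sat(EF (ready | ~wait)) = {t0, t1, t3, t4, t7}, so the formula holds at t4.

Yes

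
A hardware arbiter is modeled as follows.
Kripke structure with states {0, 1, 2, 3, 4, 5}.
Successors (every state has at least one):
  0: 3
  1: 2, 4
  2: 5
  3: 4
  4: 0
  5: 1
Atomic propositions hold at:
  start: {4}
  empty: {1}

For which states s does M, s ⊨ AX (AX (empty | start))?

Sat(empty | start) = {1, 4}
Sat(AX (empty | start)) = {s : every successor in {1, 4}} = {3, 5}
Sat(AX (AX (empty | start))) = {s : every successor in {3, 5}} = {0, 2}

{0, 2}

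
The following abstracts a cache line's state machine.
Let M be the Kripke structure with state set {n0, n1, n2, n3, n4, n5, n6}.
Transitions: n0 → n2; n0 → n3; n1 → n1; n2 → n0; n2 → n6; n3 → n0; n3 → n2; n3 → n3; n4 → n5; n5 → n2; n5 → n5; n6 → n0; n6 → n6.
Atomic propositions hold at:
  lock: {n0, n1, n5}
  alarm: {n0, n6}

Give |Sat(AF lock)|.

AF lock: least fixpoint, start Z0 = {n0, n1, n5}, add states with every successor in Z. Z1 = {n0, n1, n4, n5}; fixed.
Sat(AF lock) = {n0, n1, n4, n5}
|Sat(AF lock)| = |{n0, n1, n4, n5}| = 4.

4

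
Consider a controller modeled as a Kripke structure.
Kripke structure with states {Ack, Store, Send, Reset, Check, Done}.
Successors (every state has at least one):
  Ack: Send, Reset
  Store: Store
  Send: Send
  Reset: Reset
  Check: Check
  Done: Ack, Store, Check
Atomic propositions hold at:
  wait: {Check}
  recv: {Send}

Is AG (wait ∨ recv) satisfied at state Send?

Sat(wait ∨ recv) = {Send, Check}
AG (wait ∨ recv): greatest fixpoint, start Z0 = {Send, Check}, keep only states in Sat with every successor in Z. Already a fixed point.
Sat(AG (wait ∨ recv)) = {Send, Check}
Send ∈ Sat(AG (wait ∨ recv)) = {Send, Check}, so the formula holds at Send.

Yes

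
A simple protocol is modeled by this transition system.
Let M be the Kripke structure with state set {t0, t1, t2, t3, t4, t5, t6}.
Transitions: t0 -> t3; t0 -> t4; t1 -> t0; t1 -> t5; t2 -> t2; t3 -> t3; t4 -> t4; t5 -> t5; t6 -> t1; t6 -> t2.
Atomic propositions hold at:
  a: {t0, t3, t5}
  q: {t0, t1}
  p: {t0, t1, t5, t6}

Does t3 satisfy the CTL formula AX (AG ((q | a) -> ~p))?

Sat(q | a) = {t0, t1, t3, t5}
Sat(~p) = {t2, t3, t4}
Sat((q | a) -> ~p) = {t2, t3, t4, t6}
AG ((q | a) -> ~p): greatest fixpoint, start Z0 = {t2, t3, t4, t6}, keep only states in Sat with every successor in Z. Z1 = {t2, t3, t4}; fixed.
Sat(AG ((q | a) -> ~p)) = {t2, t3, t4}
Sat(AX (AG ((q | a) -> ~p))) = {s : every successor in {t2, t3, t4}} = {t0, t2, t3, t4}
t3 ∈ Sat(AX (AG ((q | a) -> ~p))) = {t0, t2, t3, t4}, so the formula holds at t3.

Yes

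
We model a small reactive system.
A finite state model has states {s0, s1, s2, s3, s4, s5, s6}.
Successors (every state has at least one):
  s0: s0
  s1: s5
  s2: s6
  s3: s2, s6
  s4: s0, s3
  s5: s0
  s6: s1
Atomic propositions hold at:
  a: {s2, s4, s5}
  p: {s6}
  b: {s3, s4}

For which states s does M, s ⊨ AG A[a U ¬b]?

Sat(¬b) = {s0, s1, s2, s5, s6}
A[a U ¬b]: least fixpoint, start Z0 = Sat(¬b) = {s0, s1, s2, s5, s6}, add states in Sat(a) with every successor in Z. Already a fixed point.
Sat(A[a U ¬b]) = {s0, s1, s2, s5, s6}
AG A[a U ¬b]: greatest fixpoint, start Z0 = {s0, s1, s2, s5, s6}, keep only states in Sat with every successor in Z. Already a fixed point.
Sat(AG A[a U ¬b]) = {s0, s1, s2, s5, s6}

{s0, s1, s2, s5, s6}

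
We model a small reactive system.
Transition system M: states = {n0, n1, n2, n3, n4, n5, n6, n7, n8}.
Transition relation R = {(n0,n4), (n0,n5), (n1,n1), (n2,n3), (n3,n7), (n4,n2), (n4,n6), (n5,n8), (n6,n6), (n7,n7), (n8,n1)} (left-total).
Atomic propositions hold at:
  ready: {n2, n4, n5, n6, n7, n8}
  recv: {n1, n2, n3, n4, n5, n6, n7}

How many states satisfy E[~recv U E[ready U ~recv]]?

3

Sat(~recv) = {n0, n8}
E[ready U ~recv]: least fixpoint, start Z0 = Sat(~recv) = {n0, n8}, add states in Sat(ready) with some successor in Z. Z1 = {n0, n5, n8}; fixed.
Sat(E[ready U ~recv]) = {n0, n5, n8}
E[~recv U E[ready U ~recv]]: least fixpoint, start Z0 = Sat(E[ready U ~recv]) = {n0, n5, n8}, add states in Sat(~recv) with some successor in Z. Already a fixed point.
Sat(E[~recv U E[ready U ~recv]]) = {n0, n5, n8}
|Sat(E[~recv U E[ready U ~recv]])| = |{n0, n5, n8}| = 3.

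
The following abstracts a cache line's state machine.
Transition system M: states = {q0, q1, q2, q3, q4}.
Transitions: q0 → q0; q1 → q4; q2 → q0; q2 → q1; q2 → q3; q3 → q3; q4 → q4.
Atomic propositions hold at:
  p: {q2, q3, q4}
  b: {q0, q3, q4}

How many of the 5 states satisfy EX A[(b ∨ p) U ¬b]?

1

Sat(b ∨ p) = {q0, q2, q3, q4}
Sat(¬b) = {q1, q2}
A[(b ∨ p) U ¬b]: least fixpoint, start Z0 = Sat(¬b) = {q1, q2}, add states in Sat(b ∨ p) with every successor in Z. Already a fixed point.
Sat(A[(b ∨ p) U ¬b]) = {q1, q2}
Sat(EX A[(b ∨ p) U ¬b]) = {s : some successor in {q1, q2}} = {q2}
|Sat(EX A[(b ∨ p) U ¬b])| = |{q2}| = 1.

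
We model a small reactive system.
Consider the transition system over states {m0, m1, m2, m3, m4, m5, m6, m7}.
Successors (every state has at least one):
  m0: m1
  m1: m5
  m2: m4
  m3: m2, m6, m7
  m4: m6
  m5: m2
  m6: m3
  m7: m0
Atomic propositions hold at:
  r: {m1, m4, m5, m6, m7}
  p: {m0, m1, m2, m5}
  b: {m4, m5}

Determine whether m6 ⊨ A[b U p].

A[b U p]: least fixpoint, start Z0 = Sat(p) = {m0, m1, m2, m5}, add states in Sat(b) with every successor in Z. Already a fixed point.
Sat(A[b U p]) = {m0, m1, m2, m5}
m6 ∉ Sat(A[b U p]) = {m0, m1, m2, m5}, so the formula does not hold at m6.

No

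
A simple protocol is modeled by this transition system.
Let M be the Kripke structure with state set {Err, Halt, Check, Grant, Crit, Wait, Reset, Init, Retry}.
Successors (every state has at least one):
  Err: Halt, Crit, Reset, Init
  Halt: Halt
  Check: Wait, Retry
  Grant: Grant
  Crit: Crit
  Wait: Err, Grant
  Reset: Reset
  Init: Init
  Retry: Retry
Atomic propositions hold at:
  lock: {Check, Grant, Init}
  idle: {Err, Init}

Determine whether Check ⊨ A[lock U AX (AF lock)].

AF lock: least fixpoint, start Z0 = {Check, Grant, Init}, add states with every successor in Z. Already a fixed point.
Sat(AF lock) = {Check, Grant, Init}
Sat(AX (AF lock)) = {s : every successor in {Check, Grant, Init}} = {Grant, Init}
A[lock U AX (AF lock)]: least fixpoint, start Z0 = Sat(AX (AF lock)) = {Grant, Init}, add states in Sat(lock) with every successor in Z. Already a fixed point.
Sat(A[lock U AX (AF lock)]) = {Grant, Init}
Check ∉ Sat(A[lock U AX (AF lock)]) = {Grant, Init}, so the formula does not hold at Check.

No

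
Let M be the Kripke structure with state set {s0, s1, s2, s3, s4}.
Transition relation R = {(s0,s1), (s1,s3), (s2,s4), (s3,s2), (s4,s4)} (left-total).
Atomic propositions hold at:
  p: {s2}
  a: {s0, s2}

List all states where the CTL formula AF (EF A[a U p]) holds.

A[a U p]: least fixpoint, start Z0 = Sat(p) = {s2}, add states in Sat(a) with every successor in Z. Already a fixed point.
Sat(A[a U p]) = {s2}
EF A[a U p]: least fixpoint, start Z0 = {s2}, add states with some successor in Z. Z1 = {s2, s3}; Z2 = {s1, s2, s3}; Z3 = {s0, s1, s2, s3}; fixed.
Sat(EF A[a U p]) = {s0, s1, s2, s3}
AF (EF A[a U p]): least fixpoint, start Z0 = {s0, s1, s2, s3}, add states with every successor in Z. Already a fixed point.
Sat(AF (EF A[a U p])) = {s0, s1, s2, s3}

{s0, s1, s2, s3}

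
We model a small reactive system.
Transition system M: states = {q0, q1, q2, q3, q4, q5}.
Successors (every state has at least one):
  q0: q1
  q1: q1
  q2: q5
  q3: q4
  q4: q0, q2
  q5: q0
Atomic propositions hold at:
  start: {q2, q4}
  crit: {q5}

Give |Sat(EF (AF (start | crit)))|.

4

Sat(start | crit) = {q2, q4, q5}
AF (start | crit): least fixpoint, start Z0 = {q2, q4, q5}, add states with every successor in Z. Z1 = {q2, q3, q4, q5}; fixed.
Sat(AF (start | crit)) = {q2, q3, q4, q5}
EF (AF (start | crit)): least fixpoint, start Z0 = {q2, q3, q4, q5}, add states with some successor in Z. Already a fixed point.
Sat(EF (AF (start | crit))) = {q2, q3, q4, q5}
|Sat(EF (AF (start | crit)))| = |{q2, q3, q4, q5}| = 4.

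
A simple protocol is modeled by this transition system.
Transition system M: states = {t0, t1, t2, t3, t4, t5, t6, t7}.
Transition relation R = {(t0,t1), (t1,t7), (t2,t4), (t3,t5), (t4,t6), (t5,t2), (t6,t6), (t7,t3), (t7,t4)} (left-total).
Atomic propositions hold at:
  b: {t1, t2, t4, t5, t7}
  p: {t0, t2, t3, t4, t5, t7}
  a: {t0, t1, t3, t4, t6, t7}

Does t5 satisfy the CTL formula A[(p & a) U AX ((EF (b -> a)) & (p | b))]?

Yes

Sat(p & a) = {t0, t3, t4, t7}
Sat(b -> a) = {t0, t1, t3, t4, t6, t7}
EF (b -> a): least fixpoint, start Z0 = {t0, t1, t3, t4, t6, t7}, add states with some successor in Z. Z1 = {t0, t1, t2, t3, t4, t6, t7}; Z2 = {t0, t1, t2, t3, t4, t5, t6, t7}; fixed.
Sat(EF (b -> a)) = {t0, t1, t2, t3, t4, t5, t6, t7}
Sat(p | b) = {t0, t1, t2, t3, t4, t5, t7}
Sat((EF (b -> a)) & (p | b)) = {t0, t1, t2, t3, t4, t5, t7}
Sat(AX ((EF (b -> a)) & (p | b))) = {s : every successor in {t0, t1, t2, t3, t4, t5, t7}} = {t0, t1, t2, t3, t5, t7}
A[(p & a) U AX ((EF (b -> a)) & (p | b))]: least fixpoint, start Z0 = Sat(AX ((EF (b -> a)) & (p | b))) = {t0, t1, t2, t3, t5, t7}, add states in Sat(p & a) with every successor in Z. Already a fixed point.
Sat(A[(p & a) U AX ((EF (b -> a)) & (p | b))]) = {t0, t1, t2, t3, t5, t7}
t5 ∈ Sat(A[(p & a) U AX ((EF (b -> a)) & (p | b))]) = {t0, t1, t2, t3, t5, t7}, so the formula holds at t5.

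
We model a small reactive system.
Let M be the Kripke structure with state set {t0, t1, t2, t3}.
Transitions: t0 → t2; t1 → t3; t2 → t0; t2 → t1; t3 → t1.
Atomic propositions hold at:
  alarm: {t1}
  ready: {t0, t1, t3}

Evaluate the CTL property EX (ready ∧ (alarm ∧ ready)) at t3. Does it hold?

Sat(alarm ∧ ready) = {t1}
Sat(ready ∧ (alarm ∧ ready)) = {t1}
Sat(EX (ready ∧ (alarm ∧ ready))) = {s : some successor in {t1}} = {t2, t3}
t3 ∈ Sat(EX (ready ∧ (alarm ∧ ready))) = {t2, t3}, so the formula holds at t3.

Yes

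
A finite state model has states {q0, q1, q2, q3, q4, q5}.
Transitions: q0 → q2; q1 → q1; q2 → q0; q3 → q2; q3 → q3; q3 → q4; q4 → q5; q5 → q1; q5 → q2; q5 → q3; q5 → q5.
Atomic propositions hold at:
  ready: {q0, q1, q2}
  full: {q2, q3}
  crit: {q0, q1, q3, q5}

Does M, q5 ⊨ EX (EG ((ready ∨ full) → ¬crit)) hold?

Yes

Sat(ready ∨ full) = {q0, q1, q2, q3}
Sat(¬crit) = {q2, q4}
Sat((ready ∨ full) → ¬crit) = {q2, q4, q5}
EG ((ready ∨ full) → ¬crit): greatest fixpoint, start Z0 = {q2, q4, q5}, keep only states in Sat with some successor in Z. Z1 = {q4, q5}; fixed.
Sat(EG ((ready ∨ full) → ¬crit)) = {q4, q5}
Sat(EX (EG ((ready ∨ full) → ¬crit))) = {s : some successor in {q4, q5}} = {q3, q4, q5}
q5 ∈ Sat(EX (EG ((ready ∨ full) → ¬crit))) = {q3, q4, q5}, so the formula holds at q5.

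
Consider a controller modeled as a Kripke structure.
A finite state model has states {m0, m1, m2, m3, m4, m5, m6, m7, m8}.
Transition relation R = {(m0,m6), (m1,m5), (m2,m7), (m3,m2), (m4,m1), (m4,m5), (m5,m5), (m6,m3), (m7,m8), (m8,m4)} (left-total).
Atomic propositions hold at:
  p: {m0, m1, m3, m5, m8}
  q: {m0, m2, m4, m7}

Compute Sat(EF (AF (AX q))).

{m0, m2, m3, m6, m7, m8}

Sat(AX q) = {s : every successor in {m0, m2, m4, m7}} = {m2, m3, m8}
AF (AX q): least fixpoint, start Z0 = {m2, m3, m8}, add states with every successor in Z. Z1 = {m2, m3, m6, m7, m8}; Z2 = {m0, m2, m3, m6, m7, m8}; fixed.
Sat(AF (AX q)) = {m0, m2, m3, m6, m7, m8}
EF (AF (AX q)): least fixpoint, start Z0 = {m0, m2, m3, m6, m7, m8}, add states with some successor in Z. Already a fixed point.
Sat(EF (AF (AX q))) = {m0, m2, m3, m6, m7, m8}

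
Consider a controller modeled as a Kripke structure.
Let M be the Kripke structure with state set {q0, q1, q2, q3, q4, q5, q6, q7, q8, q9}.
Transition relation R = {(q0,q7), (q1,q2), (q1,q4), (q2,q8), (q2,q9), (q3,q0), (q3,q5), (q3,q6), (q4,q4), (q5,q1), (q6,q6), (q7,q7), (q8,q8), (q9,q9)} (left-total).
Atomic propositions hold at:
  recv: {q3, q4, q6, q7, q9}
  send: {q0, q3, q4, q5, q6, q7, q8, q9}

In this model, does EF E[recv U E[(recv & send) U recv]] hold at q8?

Sat(recv & send) = {q3, q4, q6, q7, q9}
E[(recv & send) U recv]: least fixpoint, start Z0 = Sat(recv) = {q3, q4, q6, q7, q9}, add states in Sat(recv & send) with some successor in Z. Already a fixed point.
Sat(E[(recv & send) U recv]) = {q3, q4, q6, q7, q9}
E[recv U E[(recv & send) U recv]]: least fixpoint, start Z0 = Sat(E[(recv & send) U recv]) = {q3, q4, q6, q7, q9}, add states in Sat(recv) with some successor in Z. Already a fixed point.
Sat(E[recv U E[(recv & send) U recv]]) = {q3, q4, q6, q7, q9}
EF E[recv U E[(recv & send) U recv]]: least fixpoint, start Z0 = {q3, q4, q6, q7, q9}, add states with some successor in Z. Z1 = {q0, q1, q2, q3, q4, q6, q7, q9}; Z2 = {q0, q1, q2, q3, q4, q5, q6, q7, q9}; fixed.
Sat(EF E[recv U E[(recv & send) U recv]]) = {q0, q1, q2, q3, q4, q5, q6, q7, q9}
q8 ∉ Sat(EF E[recv U E[(recv & send) U recv]]) = {q0, q1, q2, q3, q4, q5, q6, q7, q9}, so the formula does not hold at q8.

No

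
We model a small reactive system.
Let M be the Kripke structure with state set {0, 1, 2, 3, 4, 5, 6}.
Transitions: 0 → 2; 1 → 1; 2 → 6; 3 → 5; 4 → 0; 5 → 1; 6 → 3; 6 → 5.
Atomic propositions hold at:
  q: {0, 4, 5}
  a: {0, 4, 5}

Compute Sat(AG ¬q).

Sat(¬q) = {1, 2, 3, 6}
AG ¬q: greatest fixpoint, start Z0 = {1, 2, 3, 6}, keep only states in Sat with every successor in Z. Z1 = {1, 2}; Z2 = {1}; fixed.
Sat(AG ¬q) = {1}

{1}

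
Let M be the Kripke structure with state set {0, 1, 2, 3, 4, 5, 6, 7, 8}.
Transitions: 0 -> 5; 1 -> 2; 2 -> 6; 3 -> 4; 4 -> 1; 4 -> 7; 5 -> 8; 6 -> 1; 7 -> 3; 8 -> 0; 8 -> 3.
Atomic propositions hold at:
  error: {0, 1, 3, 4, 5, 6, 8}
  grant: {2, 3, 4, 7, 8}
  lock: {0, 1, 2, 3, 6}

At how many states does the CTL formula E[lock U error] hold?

8

E[lock U error]: least fixpoint, start Z0 = Sat(error) = {0, 1, 3, 4, 5, 6, 8}, add states in Sat(lock) with some successor in Z. Z1 = {0, 1, 2, 3, 4, 5, 6, 8}; fixed.
Sat(E[lock U error]) = {0, 1, 2, 3, 4, 5, 6, 8}
|Sat(E[lock U error])| = |{0, 1, 2, 3, 4, 5, 6, 8}| = 8.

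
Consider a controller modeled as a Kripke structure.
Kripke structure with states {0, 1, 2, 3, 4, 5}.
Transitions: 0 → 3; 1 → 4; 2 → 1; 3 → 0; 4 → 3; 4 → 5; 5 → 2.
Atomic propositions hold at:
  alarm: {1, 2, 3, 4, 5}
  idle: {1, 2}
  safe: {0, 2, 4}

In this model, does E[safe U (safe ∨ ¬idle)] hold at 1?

No

Sat(¬idle) = {0, 3, 4, 5}
Sat(safe ∨ ¬idle) = {0, 2, 3, 4, 5}
E[safe U (safe ∨ ¬idle)]: least fixpoint, start Z0 = Sat((safe ∨ ¬idle)) = {0, 2, 3, 4, 5}, add states in Sat(safe) with some successor in Z. Already a fixed point.
Sat(E[safe U (safe ∨ ¬idle)]) = {0, 2, 3, 4, 5}
1 ∉ Sat(E[safe U (safe ∨ ¬idle)]) = {0, 2, 3, 4, 5}, so the formula does not hold at 1.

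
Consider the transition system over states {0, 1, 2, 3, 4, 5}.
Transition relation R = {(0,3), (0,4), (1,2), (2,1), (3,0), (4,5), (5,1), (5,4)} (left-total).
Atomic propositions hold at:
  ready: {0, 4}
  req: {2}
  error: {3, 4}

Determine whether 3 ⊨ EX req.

No

Sat(EX req) = {s : some successor in {2}} = {1}
3 ∉ Sat(EX req) = {1}, so the formula does not hold at 3.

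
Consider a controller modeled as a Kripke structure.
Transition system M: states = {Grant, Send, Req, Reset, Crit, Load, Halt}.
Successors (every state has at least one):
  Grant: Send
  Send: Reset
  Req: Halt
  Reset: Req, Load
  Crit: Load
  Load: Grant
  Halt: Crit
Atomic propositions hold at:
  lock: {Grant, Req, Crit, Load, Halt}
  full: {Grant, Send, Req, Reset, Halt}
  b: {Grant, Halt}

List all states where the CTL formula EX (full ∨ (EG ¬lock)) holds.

Sat(¬lock) = {Send, Reset}
EG ¬lock: greatest fixpoint, start Z0 = {Send, Reset}, keep only states in Sat with some successor in Z. Z1 = {Send}; Z2 = ∅; fixed.
Sat(EG ¬lock) = ∅
Sat(full ∨ (EG ¬lock)) = {Grant, Send, Req, Reset, Halt}
Sat(EX (full ∨ (EG ¬lock))) = {s : some successor in {Grant, Send, Req, Reset, Halt}} = {Grant, Send, Req, Reset, Load}

{Grant, Send, Req, Reset, Load}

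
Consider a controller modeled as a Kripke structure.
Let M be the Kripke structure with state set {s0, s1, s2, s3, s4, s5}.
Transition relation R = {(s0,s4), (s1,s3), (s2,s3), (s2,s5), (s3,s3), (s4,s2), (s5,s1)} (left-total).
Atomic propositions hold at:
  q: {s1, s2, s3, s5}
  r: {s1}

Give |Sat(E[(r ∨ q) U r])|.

Sat(r ∨ q) = {s1, s2, s3, s5}
E[(r ∨ q) U r]: least fixpoint, start Z0 = Sat(r) = {s1}, add states in Sat(r ∨ q) with some successor in Z. Z1 = {s1, s5}; Z2 = {s1, s2, s5}; fixed.
Sat(E[(r ∨ q) U r]) = {s1, s2, s5}
|Sat(E[(r ∨ q) U r])| = |{s1, s2, s5}| = 3.

3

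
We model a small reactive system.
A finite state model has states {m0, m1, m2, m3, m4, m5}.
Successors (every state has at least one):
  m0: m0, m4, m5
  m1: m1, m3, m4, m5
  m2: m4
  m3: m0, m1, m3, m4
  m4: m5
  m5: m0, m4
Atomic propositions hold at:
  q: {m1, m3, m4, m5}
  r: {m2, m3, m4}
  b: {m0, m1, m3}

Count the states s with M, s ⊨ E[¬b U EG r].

Sat(¬b) = {m2, m4, m5}
EG r: greatest fixpoint, start Z0 = {m2, m3, m4}, keep only states in Sat with some successor in Z. Z1 = {m2, m3}; Z2 = {m3}; fixed.
Sat(EG r) = {m3}
E[¬b U EG r]: least fixpoint, start Z0 = Sat(EG r) = {m3}, add states in Sat(¬b) with some successor in Z. Already a fixed point.
Sat(E[¬b U EG r]) = {m3}
|Sat(E[¬b U EG r])| = |{m3}| = 1.

1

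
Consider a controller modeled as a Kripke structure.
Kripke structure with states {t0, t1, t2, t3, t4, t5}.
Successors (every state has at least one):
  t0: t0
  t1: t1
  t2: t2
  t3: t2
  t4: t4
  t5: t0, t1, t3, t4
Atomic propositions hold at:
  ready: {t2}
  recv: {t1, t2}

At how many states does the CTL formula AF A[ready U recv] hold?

3

A[ready U recv]: least fixpoint, start Z0 = Sat(recv) = {t1, t2}, add states in Sat(ready) with every successor in Z. Already a fixed point.
Sat(A[ready U recv]) = {t1, t2}
AF A[ready U recv]: least fixpoint, start Z0 = {t1, t2}, add states with every successor in Z. Z1 = {t1, t2, t3}; fixed.
Sat(AF A[ready U recv]) = {t1, t2, t3}
|Sat(AF A[ready U recv])| = |{t1, t2, t3}| = 3.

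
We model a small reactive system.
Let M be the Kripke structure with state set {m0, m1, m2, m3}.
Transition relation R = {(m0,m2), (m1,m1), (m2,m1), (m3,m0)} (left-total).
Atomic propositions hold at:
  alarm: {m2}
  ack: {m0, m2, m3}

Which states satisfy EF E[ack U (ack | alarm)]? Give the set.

Sat(ack | alarm) = {m0, m2, m3}
E[ack U (ack | alarm)]: least fixpoint, start Z0 = Sat((ack | alarm)) = {m0, m2, m3}, add states in Sat(ack) with some successor in Z. Already a fixed point.
Sat(E[ack U (ack | alarm)]) = {m0, m2, m3}
EF E[ack U (ack | alarm)]: least fixpoint, start Z0 = {m0, m2, m3}, add states with some successor in Z. Already a fixed point.
Sat(EF E[ack U (ack | alarm)]) = {m0, m2, m3}

{m0, m2, m3}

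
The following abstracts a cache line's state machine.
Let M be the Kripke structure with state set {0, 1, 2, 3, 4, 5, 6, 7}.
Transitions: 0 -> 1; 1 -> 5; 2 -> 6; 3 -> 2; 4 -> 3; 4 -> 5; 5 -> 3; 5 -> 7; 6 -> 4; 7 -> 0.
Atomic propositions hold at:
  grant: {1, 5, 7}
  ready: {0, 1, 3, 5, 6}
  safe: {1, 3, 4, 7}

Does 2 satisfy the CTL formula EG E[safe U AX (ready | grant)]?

Sat(ready | grant) = {0, 1, 3, 5, 6, 7}
Sat(AX (ready | grant)) = {s : every successor in {0, 1, 3, 5, 6, 7}} = {0, 1, 2, 4, 5, 7}
E[safe U AX (ready | grant)]: least fixpoint, start Z0 = Sat(AX (ready | grant)) = {0, 1, 2, 4, 5, 7}, add states in Sat(safe) with some successor in Z. Z1 = {0, 1, 2, 3, 4, 5, 7}; fixed.
Sat(E[safe U AX (ready | grant)]) = {0, 1, 2, 3, 4, 5, 7}
EG E[safe U AX (ready | grant)]: greatest fixpoint, start Z0 = {0, 1, 2, 3, 4, 5, 7}, keep only states in Sat with some successor in Z. Z1 = {0, 1, 3, 4, 5, 7}; Z2 = {0, 1, 4, 5, 7}; fixed.
Sat(EG E[safe U AX (ready | grant)]) = {0, 1, 4, 5, 7}
2 ∉ Sat(EG E[safe U AX (ready | grant)]) = {0, 1, 4, 5, 7}, so the formula does not hold at 2.

No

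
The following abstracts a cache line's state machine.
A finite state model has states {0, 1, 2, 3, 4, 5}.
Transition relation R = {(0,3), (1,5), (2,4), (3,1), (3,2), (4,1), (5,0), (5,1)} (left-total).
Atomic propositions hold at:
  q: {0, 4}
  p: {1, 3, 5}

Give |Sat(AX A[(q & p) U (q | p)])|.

5

Sat(q & p) = ∅
Sat(q | p) = {0, 1, 3, 4, 5}
A[(q & p) U (q | p)]: least fixpoint, start Z0 = Sat((q | p)) = {0, 1, 3, 4, 5}, add states in Sat(q & p) with every successor in Z. Already a fixed point.
Sat(A[(q & p) U (q | p)]) = {0, 1, 3, 4, 5}
Sat(AX A[(q & p) U (q | p)]) = {s : every successor in {0, 1, 3, 4, 5}} = {0, 1, 2, 4, 5}
|Sat(AX A[(q & p) U (q | p)])| = |{0, 1, 2, 4, 5}| = 5.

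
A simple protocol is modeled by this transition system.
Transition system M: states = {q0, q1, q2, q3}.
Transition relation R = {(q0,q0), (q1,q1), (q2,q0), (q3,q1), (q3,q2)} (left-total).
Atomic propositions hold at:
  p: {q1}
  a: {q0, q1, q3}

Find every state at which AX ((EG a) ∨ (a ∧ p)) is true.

{q0, q1, q2}

EG a: greatest fixpoint, start Z0 = {q0, q1, q3}, keep only states in Sat with some successor in Z. Already a fixed point.
Sat(EG a) = {q0, q1, q3}
Sat(a ∧ p) = {q1}
Sat((EG a) ∨ (a ∧ p)) = {q0, q1, q3}
Sat(AX ((EG a) ∨ (a ∧ p))) = {s : every successor in {q0, q1, q3}} = {q0, q1, q2}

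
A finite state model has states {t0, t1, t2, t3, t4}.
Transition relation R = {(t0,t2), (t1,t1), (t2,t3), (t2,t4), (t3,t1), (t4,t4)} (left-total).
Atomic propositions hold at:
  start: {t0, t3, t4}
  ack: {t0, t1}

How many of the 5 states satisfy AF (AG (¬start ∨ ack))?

2

Sat(¬start) = {t1, t2}
Sat(¬start ∨ ack) = {t0, t1, t2}
AG (¬start ∨ ack): greatest fixpoint, start Z0 = {t0, t1, t2}, keep only states in Sat with every successor in Z. Z1 = {t0, t1}; Z2 = {t1}; fixed.
Sat(AG (¬start ∨ ack)) = {t1}
AF (AG (¬start ∨ ack)): least fixpoint, start Z0 = {t1}, add states with every successor in Z. Z1 = {t1, t3}; fixed.
Sat(AF (AG (¬start ∨ ack))) = {t1, t3}
|Sat(AF (AG (¬start ∨ ack)))| = |{t1, t3}| = 2.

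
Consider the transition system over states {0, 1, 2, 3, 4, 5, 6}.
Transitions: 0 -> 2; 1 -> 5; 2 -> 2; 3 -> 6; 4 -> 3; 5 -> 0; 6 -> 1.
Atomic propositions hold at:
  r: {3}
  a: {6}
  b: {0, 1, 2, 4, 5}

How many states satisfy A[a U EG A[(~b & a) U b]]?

5

Sat(~b) = {3, 6}
Sat(~b & a) = {6}
A[(~b & a) U b]: least fixpoint, start Z0 = Sat(b) = {0, 1, 2, 4, 5}, add states in Sat(~b & a) with every successor in Z. Z1 = {0, 1, 2, 4, 5, 6}; fixed.
Sat(A[(~b & a) U b]) = {0, 1, 2, 4, 5, 6}
EG A[(~b & a) U b]: greatest fixpoint, start Z0 = {0, 1, 2, 4, 5, 6}, keep only states in Sat with some successor in Z. Z1 = {0, 1, 2, 5, 6}; fixed.
Sat(EG A[(~b & a) U b]) = {0, 1, 2, 5, 6}
A[a U EG A[(~b & a) U b]]: least fixpoint, start Z0 = Sat(EG A[(~b & a) U b]) = {0, 1, 2, 5, 6}, add states in Sat(a) with every successor in Z. Already a fixed point.
Sat(A[a U EG A[(~b & a) U b]]) = {0, 1, 2, 5, 6}
|Sat(A[a U EG A[(~b & a) U b]])| = |{0, 1, 2, 5, 6}| = 5.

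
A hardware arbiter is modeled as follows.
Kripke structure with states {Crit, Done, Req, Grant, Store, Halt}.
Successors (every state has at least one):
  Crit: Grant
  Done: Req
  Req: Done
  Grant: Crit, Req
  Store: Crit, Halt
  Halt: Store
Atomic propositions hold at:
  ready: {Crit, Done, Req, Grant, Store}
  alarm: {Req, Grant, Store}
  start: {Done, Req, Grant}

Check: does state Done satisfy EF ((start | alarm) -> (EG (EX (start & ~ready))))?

No

Sat(start | alarm) = {Done, Req, Grant, Store}
Sat(~ready) = {Halt}
Sat(start & ~ready) = ∅
Sat(EX (start & ~ready)) = {s : some successor in ∅} = ∅
EG (EX (start & ~ready)): greatest fixpoint, start Z0 = ∅, keep only states in Sat with some successor in Z. Already a fixed point.
Sat(EG (EX (start & ~ready))) = ∅
Sat((start | alarm) -> (EG (EX (start & ~ready)))) = {Crit, Halt}
EF ((start | alarm) -> (EG (EX (start & ~ready)))): least fixpoint, start Z0 = {Crit, Halt}, add states with some successor in Z. Z1 = {Crit, Grant, Store, Halt}; fixed.
Sat(EF ((start | alarm) -> (EG (EX (start & ~ready))))) = {Crit, Grant, Store, Halt}
Done ∉ Sat(EF ((start | alarm) -> (EG (EX (start & ~ready))))) = {Crit, Grant, Store, Halt}, so the formula does not hold at Done.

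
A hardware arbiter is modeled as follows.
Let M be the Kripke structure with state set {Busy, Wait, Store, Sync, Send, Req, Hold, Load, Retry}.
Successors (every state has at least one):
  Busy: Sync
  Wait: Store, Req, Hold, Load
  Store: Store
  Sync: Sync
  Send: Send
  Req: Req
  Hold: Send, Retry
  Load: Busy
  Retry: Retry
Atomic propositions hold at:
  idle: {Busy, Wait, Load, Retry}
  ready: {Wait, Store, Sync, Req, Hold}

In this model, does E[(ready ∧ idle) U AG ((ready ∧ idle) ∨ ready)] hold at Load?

Sat(ready ∧ idle) = {Wait}
Sat((ready ∧ idle) ∨ ready) = {Wait, Store, Sync, Req, Hold}
AG ((ready ∧ idle) ∨ ready): greatest fixpoint, start Z0 = {Wait, Store, Sync, Req, Hold}, keep only states in Sat with every successor in Z. Z1 = {Store, Sync, Req}; fixed.
Sat(AG ((ready ∧ idle) ∨ ready)) = {Store, Sync, Req}
E[(ready ∧ idle) U AG ((ready ∧ idle) ∨ ready)]: least fixpoint, start Z0 = Sat(AG ((ready ∧ idle) ∨ ready)) = {Store, Sync, Req}, add states in Sat(ready ∧ idle) with some successor in Z. Z1 = {Wait, Store, Sync, Req}; fixed.
Sat(E[(ready ∧ idle) U AG ((ready ∧ idle) ∨ ready)]) = {Wait, Store, Sync, Req}
Load ∉ Sat(E[(ready ∧ idle) U AG ((ready ∧ idle) ∨ ready)]) = {Wait, Store, Sync, Req}, so the formula does not hold at Load.

No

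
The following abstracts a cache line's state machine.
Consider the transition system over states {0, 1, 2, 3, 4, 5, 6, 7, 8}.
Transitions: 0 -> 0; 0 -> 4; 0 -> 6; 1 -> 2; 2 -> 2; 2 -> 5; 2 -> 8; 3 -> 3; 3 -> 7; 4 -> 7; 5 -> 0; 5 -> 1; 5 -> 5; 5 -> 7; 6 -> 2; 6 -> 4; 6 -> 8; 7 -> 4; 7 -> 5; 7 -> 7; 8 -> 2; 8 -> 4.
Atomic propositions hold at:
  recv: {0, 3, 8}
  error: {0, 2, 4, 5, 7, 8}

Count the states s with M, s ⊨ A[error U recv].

A[error U recv]: least fixpoint, start Z0 = Sat(recv) = {0, 3, 8}, add states in Sat(error) with every successor in Z. Already a fixed point.
Sat(A[error U recv]) = {0, 3, 8}
|Sat(A[error U recv])| = |{0, 3, 8}| = 3.

3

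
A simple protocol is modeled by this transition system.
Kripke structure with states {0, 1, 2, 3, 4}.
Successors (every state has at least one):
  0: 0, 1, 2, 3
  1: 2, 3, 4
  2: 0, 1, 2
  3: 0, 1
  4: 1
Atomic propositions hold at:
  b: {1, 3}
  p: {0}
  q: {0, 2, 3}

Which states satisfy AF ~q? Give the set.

{1, 4}

Sat(~q) = {1, 4}
AF ~q: least fixpoint, start Z0 = {1, 4}, add states with every successor in Z. Already a fixed point.
Sat(AF ~q) = {1, 4}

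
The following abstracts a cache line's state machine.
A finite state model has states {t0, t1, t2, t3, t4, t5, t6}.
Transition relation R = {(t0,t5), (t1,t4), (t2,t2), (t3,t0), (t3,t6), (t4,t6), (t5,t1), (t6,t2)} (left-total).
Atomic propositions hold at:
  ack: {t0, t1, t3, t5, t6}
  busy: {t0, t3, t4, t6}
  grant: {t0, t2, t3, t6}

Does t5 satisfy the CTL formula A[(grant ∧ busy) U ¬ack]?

No

Sat(grant ∧ busy) = {t0, t3, t6}
Sat(¬ack) = {t2, t4}
A[(grant ∧ busy) U ¬ack]: least fixpoint, start Z0 = Sat(¬ack) = {t2, t4}, add states in Sat(grant ∧ busy) with every successor in Z. Z1 = {t2, t4, t6}; fixed.
Sat(A[(grant ∧ busy) U ¬ack]) = {t2, t4, t6}
t5 ∉ Sat(A[(grant ∧ busy) U ¬ack]) = {t2, t4, t6}, so the formula does not hold at t5.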